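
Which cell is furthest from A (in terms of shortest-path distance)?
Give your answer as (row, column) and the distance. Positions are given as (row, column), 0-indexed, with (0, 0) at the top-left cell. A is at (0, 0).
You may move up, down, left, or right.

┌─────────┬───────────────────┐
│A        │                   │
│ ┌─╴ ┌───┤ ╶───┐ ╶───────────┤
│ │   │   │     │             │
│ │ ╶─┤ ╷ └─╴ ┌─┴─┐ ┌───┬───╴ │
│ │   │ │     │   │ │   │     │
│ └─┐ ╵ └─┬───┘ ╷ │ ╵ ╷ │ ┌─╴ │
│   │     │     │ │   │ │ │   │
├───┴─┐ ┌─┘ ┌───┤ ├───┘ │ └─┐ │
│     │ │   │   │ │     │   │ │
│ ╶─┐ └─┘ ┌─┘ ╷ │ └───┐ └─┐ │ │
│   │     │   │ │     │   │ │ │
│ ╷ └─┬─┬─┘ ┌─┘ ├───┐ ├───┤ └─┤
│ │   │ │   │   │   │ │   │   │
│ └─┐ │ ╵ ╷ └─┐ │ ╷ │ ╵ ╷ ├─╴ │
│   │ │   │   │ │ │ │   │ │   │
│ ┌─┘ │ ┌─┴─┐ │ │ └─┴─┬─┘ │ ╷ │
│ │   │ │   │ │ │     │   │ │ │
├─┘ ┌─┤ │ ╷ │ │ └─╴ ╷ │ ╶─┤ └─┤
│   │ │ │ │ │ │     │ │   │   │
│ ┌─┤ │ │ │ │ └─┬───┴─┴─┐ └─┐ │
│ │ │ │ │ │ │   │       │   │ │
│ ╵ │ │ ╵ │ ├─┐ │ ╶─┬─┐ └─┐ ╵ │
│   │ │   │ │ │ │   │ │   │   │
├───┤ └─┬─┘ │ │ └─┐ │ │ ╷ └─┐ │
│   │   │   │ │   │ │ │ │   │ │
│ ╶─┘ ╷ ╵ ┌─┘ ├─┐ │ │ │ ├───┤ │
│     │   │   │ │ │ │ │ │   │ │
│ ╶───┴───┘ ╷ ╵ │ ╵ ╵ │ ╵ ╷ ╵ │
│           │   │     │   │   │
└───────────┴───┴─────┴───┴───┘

Computing BFS distances from A to all cells:
Furthest cell: (13, 7)
Distance: 110 steps

Path from A to the furthest cell:

┌─────────┬───────────────────┐
│A → ↓    │↱ → → ↓            │
│ ┌─╴ ┌───┤ ╶───┐ ╶───────────┤
│ │↓ ↲│↱ ↓│↑ ↰  │↳ → → → → → ↓│
│ │ ╶─┤ ╷ └─╴ ┌─┴─┐ ┌───┬───╴ │
│ │↳ ↓│↑│↳ → ↑│   │ │   │↓ ← ↲│
│ └─┐ ╵ └─┬───┘ ╷ │ ╵ ╷ │ ┌─╴ │
│   │↳ ↑  │     │ │   │ │↓│   │
├───┴─┐ ┌─┘ ┌───┤ ├───┘ │ └─┐ │
│     │ │   │   │ │     │↳ ↓│ │
│ ╶─┐ └─┘ ┌─┘ ╷ │ └───┐ └─┐ │ │
│   │     │   │ │     │   │↓│ │
│ ╷ └─┬─┬─┘ ┌─┘ ├───┐ ├───┤ └─┤
│ │   │ │↓ ↰│   │   │ │   │↳ ↓│
│ └─┐ │ ╵ ╷ └─┐ │ ╷ │ ╵ ╷ ├─╴ │
│   │ │↓ ↲│↑ ↰│ │ │ │   │ │↓ ↲│
│ ┌─┘ │ ┌─┴─┐ │ │ └─┴─┬─┘ │ ╷ │
│ │   │↓│↱ ↓│↑│ │     │   │↓│ │
├─┘ ┌─┤ │ ╷ │ │ └─╴ ╷ │ ╶─┤ └─┤
│   │ │↓│↑│↓│↑│     │ │   │↳ ↓│
│ ┌─┤ │ │ │ │ └─┬───┴─┴─┐ └─┐ │
│ │ │ │↓│↑│↓│↑ ↰│↓ ← ← ↰│   │↓│
│ ╵ │ │ ╵ │ ├─┐ │ ╶─┬─┐ └─┐ ╵ │
│   │ │↳ ↑│↓│ │↑│↳ ↓│ │↑  │  ↓│
├───┤ └─┬─┘ │ │ └─┐ │ │ ╷ └─┐ │
│   │↓ ↰│↓ ↲│ │↑ ↰│↓│ │↑│   │↓│
│ ╶─┘ ╷ ╵ ┌─┘ ├─┐ │ │ │ ├───┤ │
│↓ ← ↲│↑ ↲│↱ ↓│B│↑│↓│ │↑│↓ ↰│↓│
│ ╶───┴───┘ ╷ ╵ │ ╵ ╵ │ ╵ ╷ ╵ │
│↳ → → → → ↑│↳ ↑│↑ ↲  │↑ ↲│↑ ↲│
└───────────┴───┴─────┴───┴───┘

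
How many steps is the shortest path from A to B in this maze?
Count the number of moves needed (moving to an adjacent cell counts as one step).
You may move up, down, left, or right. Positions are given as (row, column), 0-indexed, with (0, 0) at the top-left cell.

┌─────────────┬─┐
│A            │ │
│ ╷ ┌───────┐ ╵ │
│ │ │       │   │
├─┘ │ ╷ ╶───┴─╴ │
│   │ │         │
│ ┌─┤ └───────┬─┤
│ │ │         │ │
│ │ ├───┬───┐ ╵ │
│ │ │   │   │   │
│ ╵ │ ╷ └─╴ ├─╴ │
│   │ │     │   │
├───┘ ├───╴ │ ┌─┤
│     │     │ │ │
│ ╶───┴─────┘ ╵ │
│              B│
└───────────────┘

Using BFS to find shortest path:
Start: (0, 0), End: (7, 7)
Path found:
(0,0) → (0,1) → (0,2) → (0,3) → (0,4) → (0,5) → (0,6) → (1,6) → (1,7) → (2,7) → (2,6) → (2,5) → (2,4) → (2,3) → (1,3) → (1,2) → (2,2) → (3,2) → (3,3) → (3,4) → (3,5) → (3,6) → (4,6) → (4,7) → (5,7) → (5,6) → (6,6) → (7,6) → (7,7)
Number of steps: 28

Solution:

┌─────────────┬─┐
│A → → → → → ↓│ │
│ ╷ ┌───────┐ ╵ │
│ │ │↓ ↰    │↳ ↓│
├─┘ │ ╷ ╶───┴─╴ │
│   │↓│↑ ← ← ← ↲│
│ ┌─┤ └───────┬─┤
│ │ │↳ → → → ↓│ │
│ │ ├───┬───┐ ╵ │
│ │ │   │   │↳ ↓│
│ ╵ │ ╷ └─╴ ├─╴ │
│   │ │     │↓ ↲│
├───┘ ├───╴ │ ┌─┤
│     │     │↓│ │
│ ╶───┴─────┘ ╵ │
│            ↳ B│
└───────────────┘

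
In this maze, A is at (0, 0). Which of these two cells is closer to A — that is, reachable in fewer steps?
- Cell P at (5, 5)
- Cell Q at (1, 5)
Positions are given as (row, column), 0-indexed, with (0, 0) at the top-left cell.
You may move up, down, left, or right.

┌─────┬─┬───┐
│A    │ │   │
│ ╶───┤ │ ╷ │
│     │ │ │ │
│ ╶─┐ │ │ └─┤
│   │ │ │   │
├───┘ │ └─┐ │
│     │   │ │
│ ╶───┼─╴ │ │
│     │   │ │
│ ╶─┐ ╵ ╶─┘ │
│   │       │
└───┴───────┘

Shortest path A → P at (5, 5): 14 steps
Shortest path A → Q at (1, 5): 22 steps

P is closer (14 steps vs 22 steps).

Path to P:

┌─────┬─┬───┐
│A    │ │   │
│ ╶───┤ │ ╷ │
│↳ → ↓│ │ │ │
│ ╶─┐ │ │ └─┤
│   │↓│ │   │
├───┘ │ └─┐ │
│↓ ← ↲│   │ │
│ ╶───┼─╴ │ │
│↳ → ↓│   │ │
│ ╶─┐ ╵ ╶─┘ │
│   │↳ → → P│
└───┴───────┘

Path to Q:

┌─────┬─┬───┐
│A    │ │↱ ↓│
│ ╶───┤ │ ╷ │
│↳ → ↓│ │↑│Q│
│ ╶─┐ │ │ └─┤
│   │↓│ │↑ ↰│
├───┘ │ └─┐ │
│↓ ← ↲│   │↑│
│ ╶───┼─╴ │ │
│↳ → ↓│   │↑│
│ ╶─┐ ╵ ╶─┘ │
│   │↳ → → ↑│
└───┴───────┘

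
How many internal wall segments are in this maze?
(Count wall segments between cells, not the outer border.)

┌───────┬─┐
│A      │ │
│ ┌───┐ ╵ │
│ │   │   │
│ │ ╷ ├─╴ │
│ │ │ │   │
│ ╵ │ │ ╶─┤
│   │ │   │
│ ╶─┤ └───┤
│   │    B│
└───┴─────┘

Counting internal wall segments:
Total internal walls: 16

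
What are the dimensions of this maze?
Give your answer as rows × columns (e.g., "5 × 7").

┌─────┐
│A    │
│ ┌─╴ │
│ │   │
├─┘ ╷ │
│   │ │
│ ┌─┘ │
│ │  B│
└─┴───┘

Counting the maze dimensions:
Rows (vertical): 4
Columns (horizontal): 3
Dimensions: 4 × 3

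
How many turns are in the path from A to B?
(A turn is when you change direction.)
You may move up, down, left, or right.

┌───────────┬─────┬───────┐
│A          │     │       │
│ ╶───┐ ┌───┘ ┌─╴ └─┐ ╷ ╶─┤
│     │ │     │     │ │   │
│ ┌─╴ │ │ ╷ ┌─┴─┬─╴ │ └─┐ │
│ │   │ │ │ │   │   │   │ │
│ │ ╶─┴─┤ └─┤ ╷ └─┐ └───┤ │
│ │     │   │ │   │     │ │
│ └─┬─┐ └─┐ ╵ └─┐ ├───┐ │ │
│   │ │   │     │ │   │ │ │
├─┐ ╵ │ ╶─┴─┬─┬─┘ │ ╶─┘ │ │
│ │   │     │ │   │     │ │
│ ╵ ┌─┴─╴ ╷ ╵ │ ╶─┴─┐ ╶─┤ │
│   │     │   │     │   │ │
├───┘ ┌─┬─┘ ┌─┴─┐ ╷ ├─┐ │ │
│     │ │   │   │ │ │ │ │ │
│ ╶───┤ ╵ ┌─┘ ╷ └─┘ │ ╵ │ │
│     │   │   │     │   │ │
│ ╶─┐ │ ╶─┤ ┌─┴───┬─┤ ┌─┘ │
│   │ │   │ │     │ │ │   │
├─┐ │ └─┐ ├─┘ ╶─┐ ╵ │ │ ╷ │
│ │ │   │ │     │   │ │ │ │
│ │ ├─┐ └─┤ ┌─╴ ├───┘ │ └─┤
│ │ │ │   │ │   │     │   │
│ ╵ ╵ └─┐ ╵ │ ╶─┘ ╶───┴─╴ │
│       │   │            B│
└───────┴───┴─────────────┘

Directions: down, right, right, down, left, down, right, right, down, down, right, down, left, left, down, left, left, down, right, right, down, down, right, down, right, down, right, up, up, right, right, down, left, down, right, right, right, right, right, right
Number of turns: 25

Solution:

┌───────────┬─────┬───────┐
│A          │     │       │
│ ╶───┐ ┌───┘ ┌─╴ └─┐ ╷ ╶─┤
│↳ → ↓│ │     │     │ │   │
│ ┌─╴ │ │ ╷ ┌─┴─┬─╴ │ └─┐ │
│ │↓ ↲│ │ │ │   │   │   │ │
│ │ ╶─┴─┤ └─┤ ╷ └─┐ └───┤ │
│ │↳ → ↓│   │ │   │     │ │
│ └─┬─┐ └─┐ ╵ └─┐ ├───┐ │ │
│   │ │↓  │     │ │   │ │ │
├─┐ ╵ │ ╶─┴─┬─┬─┘ │ ╶─┘ │ │
│ │   │↳ ↓  │ │   │     │ │
│ ╵ ┌─┴─╴ ╷ ╵ │ ╶─┴─┐ ╶─┤ │
│   │↓ ← ↲│   │     │   │ │
├───┘ ┌─┬─┘ ┌─┴─┐ ╷ ├─┐ │ │
│↓ ← ↲│ │   │   │ │ │ │ │ │
│ ╶───┤ ╵ ┌─┘ ╷ └─┘ │ ╵ │ │
│↳ → ↓│   │   │     │   │ │
│ ╶─┐ │ ╶─┤ ┌─┴───┬─┤ ┌─┘ │
│   │↓│   │ │     │ │ │   │
├─┐ │ └─┐ ├─┘ ╶─┐ ╵ │ │ ╷ │
│ │ │↳ ↓│ │↱ → ↓│   │ │ │ │
│ │ ├─┐ └─┤ ┌─╴ ├───┘ │ └─┤
│ │ │ │↳ ↓│↑│↓ ↲│     │   │
│ ╵ ╵ └─┐ ╵ │ ╶─┘ ╶───┴─╴ │
│       │↳ ↑│↳ → → → → → B│
└───────┴───┴─────────────┘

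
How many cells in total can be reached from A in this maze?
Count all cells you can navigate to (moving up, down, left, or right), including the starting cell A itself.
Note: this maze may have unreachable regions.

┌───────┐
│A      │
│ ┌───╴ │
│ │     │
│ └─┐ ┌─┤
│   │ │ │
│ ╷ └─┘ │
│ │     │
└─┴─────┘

Using BFS/flood-fill to find all reachable cells from A:
Maze size: 4 × 4 = 16 total cells
All cells are reachable — the maze is fully connected.
Reachable cells: 16

Reachable region (· marks reachable cells):

┌───────┐
│A · · ·│
│ ┌───╴ │
│·│· · ·│
│ └─┐ ┌─┤
│· ·│·│·│
│ ╷ └─┘ │
│·│· · ·│
└─┴─────┘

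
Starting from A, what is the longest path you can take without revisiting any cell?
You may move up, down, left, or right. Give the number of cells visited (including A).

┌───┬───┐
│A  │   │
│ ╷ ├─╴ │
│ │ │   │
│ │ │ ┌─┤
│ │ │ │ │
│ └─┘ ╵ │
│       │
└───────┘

Finding longest simple path using DFS:
Start: (0, 0)
Longest path visits 11 cells
Path: A → down → down → down → right → right → up → up → right → up → left

Solution:

┌───┬───┐
│A  │B ↰│
│ ╷ ├─╴ │
│↓│ │↱ ↑│
│ │ │ ┌─┤
│↓│ │↑│ │
│ └─┘ ╵ │
│↳ → ↑  │
└───────┘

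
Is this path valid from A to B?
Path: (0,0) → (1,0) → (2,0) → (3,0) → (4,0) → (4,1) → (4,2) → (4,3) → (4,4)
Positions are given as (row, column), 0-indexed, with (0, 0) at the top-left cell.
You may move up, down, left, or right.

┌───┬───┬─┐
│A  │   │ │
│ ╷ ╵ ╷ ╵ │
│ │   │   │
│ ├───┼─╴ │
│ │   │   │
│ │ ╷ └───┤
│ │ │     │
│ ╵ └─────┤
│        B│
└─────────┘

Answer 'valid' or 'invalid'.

Checking path validity:
Result: All consecutive moves are passable.

valid

Correct solution:

┌───┬───┬─┐
│A  │   │ │
│ ╷ ╵ ╷ ╵ │
│↓│   │   │
│ ├───┼─╴ │
│↓│   │   │
│ │ ╷ └───┤
│↓│ │     │
│ ╵ └─────┤
│↳ → → → B│
└─────────┘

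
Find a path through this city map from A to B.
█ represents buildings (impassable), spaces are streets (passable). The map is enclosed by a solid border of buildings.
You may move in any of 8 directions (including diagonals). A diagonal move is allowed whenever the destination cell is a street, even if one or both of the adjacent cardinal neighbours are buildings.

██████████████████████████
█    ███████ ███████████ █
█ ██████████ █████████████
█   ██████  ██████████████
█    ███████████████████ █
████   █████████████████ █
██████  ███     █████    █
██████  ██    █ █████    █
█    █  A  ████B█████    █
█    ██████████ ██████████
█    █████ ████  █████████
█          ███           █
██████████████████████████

Finding the shortest path from A to B:
Movement: 8-directional
Path length: 8 steps
Directions: right → right → up-right → right → right → up-right → down-right → down

Solution:

██████████████████████████
█    ███████ ███████████ █
█ ██████████ █████████████
█   ██████  ██████████████
█    ███████████████████ █
████   █████████████████ █
██████  ███   ↘ █████    █
██████  ██ →→↗█↓█████    █
█    █  A→↗████B█████    █
█    ██████████ ██████████
█    █████ ████  █████████
█          ███           █
██████████████████████████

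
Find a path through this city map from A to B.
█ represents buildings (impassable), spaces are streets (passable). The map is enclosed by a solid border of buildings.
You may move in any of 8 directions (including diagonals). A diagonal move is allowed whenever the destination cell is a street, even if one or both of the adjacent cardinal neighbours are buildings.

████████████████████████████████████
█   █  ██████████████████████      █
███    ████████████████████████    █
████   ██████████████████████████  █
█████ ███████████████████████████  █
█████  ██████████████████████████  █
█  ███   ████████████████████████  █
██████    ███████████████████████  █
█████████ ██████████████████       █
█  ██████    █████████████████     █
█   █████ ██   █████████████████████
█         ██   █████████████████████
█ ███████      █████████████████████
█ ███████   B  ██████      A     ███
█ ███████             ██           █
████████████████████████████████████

Finding the shortest path from A to B:
Movement: 8-directional
Path length: 15 steps
Directions: left → left → left → left → left → left → down-left → left → left → left → left → left → left → left → up-left

Solution:

████████████████████████████████████
█   █  ██████████████████████      █
███    ████████████████████████    █
████   ██████████████████████████  █
█████ ███████████████████████████  █
█████  ██████████████████████████  █
█  ███   ████████████████████████  █
██████    ███████████████████████  █
█████████ ██████████████████       █
█  ██████    █████████████████     █
█   █████ ██   █████████████████████
█         ██   █████████████████████
█ ███████      █████████████████████
█ ███████   B  ██████↙←←←←←A     ███
█ ███████    ↖←←←←←←← ██           █
████████████████████████████████████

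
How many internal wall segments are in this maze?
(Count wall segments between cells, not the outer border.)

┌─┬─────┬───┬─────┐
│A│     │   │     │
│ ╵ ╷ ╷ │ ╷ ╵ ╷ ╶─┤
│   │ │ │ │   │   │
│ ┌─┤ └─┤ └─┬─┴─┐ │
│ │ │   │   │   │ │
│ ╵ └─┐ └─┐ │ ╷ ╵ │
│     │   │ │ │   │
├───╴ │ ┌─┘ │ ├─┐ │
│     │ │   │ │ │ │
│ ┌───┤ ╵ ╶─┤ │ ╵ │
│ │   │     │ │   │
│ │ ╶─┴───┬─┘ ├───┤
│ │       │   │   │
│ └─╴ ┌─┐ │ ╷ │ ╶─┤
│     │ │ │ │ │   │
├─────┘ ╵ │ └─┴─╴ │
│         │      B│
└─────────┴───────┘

Counting internal wall segments:
Total internal walls: 64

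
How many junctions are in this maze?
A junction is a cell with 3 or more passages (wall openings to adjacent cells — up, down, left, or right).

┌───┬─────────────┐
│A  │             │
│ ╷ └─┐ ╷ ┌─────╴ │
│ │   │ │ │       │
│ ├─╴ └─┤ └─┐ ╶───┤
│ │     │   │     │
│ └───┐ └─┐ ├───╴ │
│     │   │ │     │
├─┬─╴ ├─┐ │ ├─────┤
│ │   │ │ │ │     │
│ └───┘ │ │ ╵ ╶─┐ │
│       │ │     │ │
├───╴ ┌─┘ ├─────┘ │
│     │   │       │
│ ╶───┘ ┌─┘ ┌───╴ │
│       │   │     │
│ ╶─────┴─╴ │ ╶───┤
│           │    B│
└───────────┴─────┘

Checking each cell for number of passages:

Junctions found (3+ passages):
  (0, 3): 3 passages
  (0, 4): 3 passages
  (1, 6): 3 passages
  (2, 2): 3 passages
  (5, 2): 3 passages
  (5, 6): 3 passages
  (6, 8): 3 passages
  (7, 0): 3 passages
  (7, 5): 3 passages
Total junctions: 9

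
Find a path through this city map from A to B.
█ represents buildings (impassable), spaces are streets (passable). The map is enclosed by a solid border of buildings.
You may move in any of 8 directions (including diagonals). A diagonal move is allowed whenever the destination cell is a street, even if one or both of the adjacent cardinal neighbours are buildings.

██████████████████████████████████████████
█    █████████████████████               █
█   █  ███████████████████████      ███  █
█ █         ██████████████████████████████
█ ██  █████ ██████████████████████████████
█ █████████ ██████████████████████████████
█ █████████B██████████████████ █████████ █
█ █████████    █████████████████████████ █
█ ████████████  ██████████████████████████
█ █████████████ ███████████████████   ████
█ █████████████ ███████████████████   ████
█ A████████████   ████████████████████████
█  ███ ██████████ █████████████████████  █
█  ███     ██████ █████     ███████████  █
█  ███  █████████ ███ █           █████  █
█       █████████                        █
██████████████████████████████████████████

Finding the shortest path from A to B:
Movement: 8-directional
Path length: 20 steps
Directions: up-left → up → up → up → up → up → up → up → up-right → right → up-right → down-right → right → down-right → right → right → right → down-right → down → down

Solution:

██████████████████████████████████████████
█   ↘█████████████████████               █
█ →↗█→↘███████████████████████      ███  █
█↗█    →→→↘ ██████████████████████████████
█↑██  █████↓██████████████████████████████
█↑█████████↓██████████████████████████████
█↑█████████B██████████████████ █████████ █
█↑█████████    █████████████████████████ █
█↑████████████  ██████████████████████████
█↑█████████████ ███████████████████   ████
█↑█████████████ ███████████████████   ████
█ A████████████   ████████████████████████
█  ███ ██████████ █████████████████████  █
█  ███     ██████ █████     ███████████  █
█  ███  █████████ ███ █           █████  █
█       █████████                        █
██████████████████████████████████████████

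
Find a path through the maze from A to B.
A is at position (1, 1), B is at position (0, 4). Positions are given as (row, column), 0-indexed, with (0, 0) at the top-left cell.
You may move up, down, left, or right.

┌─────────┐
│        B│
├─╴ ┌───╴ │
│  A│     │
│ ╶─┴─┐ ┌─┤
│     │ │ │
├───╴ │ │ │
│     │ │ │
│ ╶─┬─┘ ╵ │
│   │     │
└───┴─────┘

Finding the shortest path from (1, 1) to (0, 4):
Path length: 4 steps
Directions: up → right → right → right

Solution:

┌─────────┐
│  ↱ → → B│
├─╴ ┌───╴ │
│  A│     │
│ ╶─┴─┐ ┌─┤
│     │ │ │
├───╴ │ │ │
│     │ │ │
│ ╶─┬─┘ ╵ │
│   │     │
└───┴─────┘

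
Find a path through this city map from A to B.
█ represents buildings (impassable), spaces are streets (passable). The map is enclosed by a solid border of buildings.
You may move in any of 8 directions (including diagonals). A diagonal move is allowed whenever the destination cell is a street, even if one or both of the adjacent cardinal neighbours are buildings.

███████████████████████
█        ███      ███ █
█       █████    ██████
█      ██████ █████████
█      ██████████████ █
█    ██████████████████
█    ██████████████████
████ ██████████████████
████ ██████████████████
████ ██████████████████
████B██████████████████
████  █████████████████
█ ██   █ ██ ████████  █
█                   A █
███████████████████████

Finding the shortest path from A to B:
Movement: 8-directional
Path length: 16 steps
Directions: left → left → left → left → left → left → left → left → left → left → left → left → left → up-left → up-left → up-left

Solution:

███████████████████████
█        ███      ███ █
█       █████    ██████
█      ██████ █████████
█      ██████████████ █
█    ██████████████████
█    ██████████████████
████ ██████████████████
████ ██████████████████
████ ██████████████████
████B██████████████████
████ ↖█████████████████
█ ██  ↖█ ██ ████████  █
█      ↖←←←←←←←←←←←←A █
███████████████████████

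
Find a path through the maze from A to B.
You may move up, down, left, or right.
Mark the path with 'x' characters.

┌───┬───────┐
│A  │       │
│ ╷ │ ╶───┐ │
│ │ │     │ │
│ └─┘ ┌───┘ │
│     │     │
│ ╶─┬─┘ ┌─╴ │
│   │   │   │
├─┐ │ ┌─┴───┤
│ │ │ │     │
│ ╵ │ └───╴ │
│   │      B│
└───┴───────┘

Finding the shortest path through the maze:
Path length: 20 steps
Directions: down → down → right → right → up → up → right → right → right → down → down → left → left → down → left → down → down → right → right → right

Solution:

┌───┬───────┐
│A  │x x x x│
│ ╷ │ ╶───┐ │
│x│ │x    │x│
│ └─┘ ┌───┘ │
│x x x│x x x│
│ ╶─┬─┘ ┌─╴ │
│   │x x│   │
├─┐ │ ┌─┴───┤
│ │ │x│     │
│ ╵ │ └───╴ │
│   │x x x B│
└───┴───────┘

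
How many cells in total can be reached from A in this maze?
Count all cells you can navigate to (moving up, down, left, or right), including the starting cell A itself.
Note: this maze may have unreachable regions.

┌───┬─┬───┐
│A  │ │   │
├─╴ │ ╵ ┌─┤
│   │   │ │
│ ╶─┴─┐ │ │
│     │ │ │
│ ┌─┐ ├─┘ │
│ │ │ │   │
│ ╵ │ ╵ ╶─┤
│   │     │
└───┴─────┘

Using BFS/flood-fill to find all reachable cells from A:
Maze size: 5 × 5 = 25 total cells
6 cell(s) are walled off and cannot be reached from A.
Reachable cells: 19

Reachable region (· marks reachable cells):

┌───┬─┬───┐
│A ·│ │   │
├─╴ │ ╵ ┌─┤
│· ·│   │·│
│ ╶─┴─┐ │ │
│· · ·│ │·│
│ ┌─┐ ├─┘ │
│·│·│·│· ·│
│ ╵ │ ╵ ╶─┤
│· ·│· · ·│
└───┴─────┘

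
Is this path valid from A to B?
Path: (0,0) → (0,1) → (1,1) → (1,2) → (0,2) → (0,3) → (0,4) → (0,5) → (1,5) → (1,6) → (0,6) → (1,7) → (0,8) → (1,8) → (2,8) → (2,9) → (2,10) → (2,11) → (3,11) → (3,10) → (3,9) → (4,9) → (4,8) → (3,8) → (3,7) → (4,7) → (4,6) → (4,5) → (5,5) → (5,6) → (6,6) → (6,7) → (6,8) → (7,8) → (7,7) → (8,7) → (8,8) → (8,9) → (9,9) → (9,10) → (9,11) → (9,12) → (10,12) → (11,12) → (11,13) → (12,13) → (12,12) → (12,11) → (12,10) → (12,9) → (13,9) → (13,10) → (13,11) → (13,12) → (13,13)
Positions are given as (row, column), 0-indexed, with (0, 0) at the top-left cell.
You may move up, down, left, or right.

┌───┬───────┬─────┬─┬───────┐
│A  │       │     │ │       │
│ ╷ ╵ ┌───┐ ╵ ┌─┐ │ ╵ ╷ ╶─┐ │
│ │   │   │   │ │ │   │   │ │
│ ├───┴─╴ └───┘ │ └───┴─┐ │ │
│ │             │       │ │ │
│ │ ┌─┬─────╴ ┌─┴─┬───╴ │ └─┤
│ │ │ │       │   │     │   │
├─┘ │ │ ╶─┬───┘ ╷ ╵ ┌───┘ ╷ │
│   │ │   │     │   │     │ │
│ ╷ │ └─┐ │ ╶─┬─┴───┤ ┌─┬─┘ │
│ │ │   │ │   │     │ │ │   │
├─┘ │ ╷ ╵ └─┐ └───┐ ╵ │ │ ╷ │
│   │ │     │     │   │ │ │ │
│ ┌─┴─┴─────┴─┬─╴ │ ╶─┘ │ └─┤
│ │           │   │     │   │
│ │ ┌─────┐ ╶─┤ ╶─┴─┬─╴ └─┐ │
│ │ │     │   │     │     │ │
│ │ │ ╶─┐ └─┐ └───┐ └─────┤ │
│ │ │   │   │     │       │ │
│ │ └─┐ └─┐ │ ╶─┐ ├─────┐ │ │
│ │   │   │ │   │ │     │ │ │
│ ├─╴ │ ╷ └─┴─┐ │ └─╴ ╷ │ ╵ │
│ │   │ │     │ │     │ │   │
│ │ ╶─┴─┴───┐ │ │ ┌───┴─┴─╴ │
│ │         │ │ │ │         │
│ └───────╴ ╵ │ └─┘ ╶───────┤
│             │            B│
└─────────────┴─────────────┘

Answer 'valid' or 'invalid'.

Checking path validity:
Result: Invalid move at step 11: cannot move from (0, 6) to (1, 7).

invalid

Correct solution:

┌───┬───────┬─────┬─┬───────┐
│A ↓│↱ → → ↓│↱ → ↓│ │       │
│ ╷ ╵ ┌───┐ ╵ ┌─┐ │ ╵ ╷ ╶─┐ │
│ │↳ ↑│   │↳ ↑│ │↓│   │   │ │
│ ├───┴─╴ └───┘ │ └───┴─┐ │ │
│ │             │↳ → → ↓│ │ │
│ │ ┌─┬─────╴ ┌─┴─┬───╴ │ └─┤
│ │ │ │       │↓ ↰│↓ ← ↲│   │
├─┘ │ │ ╶─┬───┘ ╷ ╵ ┌───┘ ╷ │
│   │ │   │↓ ← ↲│↑ ↲│     │ │
│ ╷ │ └─┐ │ ╶─┬─┴───┤ ┌─┬─┘ │
│ │ │   │ │↳ ↓│     │ │ │   │
├─┘ │ ╷ ╵ └─┐ └───┐ ╵ │ │ ╷ │
│   │ │     │↳ → ↓│   │ │ │ │
│ ┌─┴─┴─────┴─┬─╴ │ ╶─┘ │ └─┤
│ │           │↓ ↲│     │   │
│ │ ┌─────┐ ╶─┤ ╶─┴─┬─╴ └─┐ │
│ │ │     │   │↳ → ↓│     │ │
│ │ │ ╶─┐ └─┐ └───┐ └─────┤ │
│ │ │   │   │     │↳ → → ↓│ │
│ │ └─┐ └─┐ │ ╶─┐ ├─────┐ │ │
│ │   │   │ │   │ │     │↓│ │
│ ├─╴ │ ╷ └─┴─┐ │ └─╴ ╷ │ ╵ │
│ │   │ │     │ │     │ │↳ ↓│
│ │ ╶─┴─┴───┐ │ │ ┌───┴─┴─╴ │
│ │         │ │ │ │↓ ← ← ← ↲│
│ └───────╴ ╵ │ └─┘ ╶───────┤
│             │    ↳ → → → B│
└─────────────┴─────────────┘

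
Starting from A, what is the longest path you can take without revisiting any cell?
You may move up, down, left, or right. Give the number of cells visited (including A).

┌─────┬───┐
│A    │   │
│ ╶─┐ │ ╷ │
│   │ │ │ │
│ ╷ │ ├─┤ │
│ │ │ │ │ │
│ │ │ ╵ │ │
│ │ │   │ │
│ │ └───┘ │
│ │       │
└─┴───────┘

Finding longest simple path using DFS:
Start: (0, 0)
Longest path visits 15 cells
Path: A → down → right → down → down → down → right → right → right → up → up → up → up → left → down

Solution:

┌─────┬───┐
│A    │↓ ↰│
│ ╶─┐ │ ╷ │
│↳ ↓│ │B│↑│
│ ╷ │ ├─┤ │
│ │↓│ │ │↑│
│ │ │ ╵ │ │
│ │↓│   │↑│
│ │ └───┘ │
│ │↳ → → ↑│
└─┴───────┘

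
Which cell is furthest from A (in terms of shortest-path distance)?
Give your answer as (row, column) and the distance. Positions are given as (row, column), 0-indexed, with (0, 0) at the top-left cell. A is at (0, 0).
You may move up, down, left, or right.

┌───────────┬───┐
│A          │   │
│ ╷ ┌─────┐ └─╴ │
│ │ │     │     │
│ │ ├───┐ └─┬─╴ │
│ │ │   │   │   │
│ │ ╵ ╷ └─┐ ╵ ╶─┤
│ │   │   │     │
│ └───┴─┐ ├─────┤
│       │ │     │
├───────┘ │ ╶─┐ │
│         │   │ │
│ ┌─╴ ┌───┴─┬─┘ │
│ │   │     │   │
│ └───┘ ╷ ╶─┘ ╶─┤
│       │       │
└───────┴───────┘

Computing BFS distances from A to all cells:
Furthest cell: (5, 6)
Distance: 33 steps

Path from A to the furthest cell:

┌───────────┬───┐
│A ↓        │   │
│ ╷ ┌─────┐ └─╴ │
│ │↓│     │     │
│ │ ├───┐ └─┬─╴ │
│ │↓│↱ ↓│   │   │
│ │ ╵ ╷ └─┐ ╵ ╶─┤
│ │↳ ↑│↳ ↓│     │
│ └───┴─┐ ├─────┤
│       │↓│↓ ← ↰│
├───────┘ │ ╶─┐ │
│↓ ← ← ← ↲│↳ B│↑│
│ ┌─╴ ┌───┴─┬─┘ │
│↓│   │↱ ↓  │↱ ↑│
│ └───┘ ╷ ╶─┘ ╶─┤
│↳ → → ↑│↳ → ↑  │
└───────┴───────┘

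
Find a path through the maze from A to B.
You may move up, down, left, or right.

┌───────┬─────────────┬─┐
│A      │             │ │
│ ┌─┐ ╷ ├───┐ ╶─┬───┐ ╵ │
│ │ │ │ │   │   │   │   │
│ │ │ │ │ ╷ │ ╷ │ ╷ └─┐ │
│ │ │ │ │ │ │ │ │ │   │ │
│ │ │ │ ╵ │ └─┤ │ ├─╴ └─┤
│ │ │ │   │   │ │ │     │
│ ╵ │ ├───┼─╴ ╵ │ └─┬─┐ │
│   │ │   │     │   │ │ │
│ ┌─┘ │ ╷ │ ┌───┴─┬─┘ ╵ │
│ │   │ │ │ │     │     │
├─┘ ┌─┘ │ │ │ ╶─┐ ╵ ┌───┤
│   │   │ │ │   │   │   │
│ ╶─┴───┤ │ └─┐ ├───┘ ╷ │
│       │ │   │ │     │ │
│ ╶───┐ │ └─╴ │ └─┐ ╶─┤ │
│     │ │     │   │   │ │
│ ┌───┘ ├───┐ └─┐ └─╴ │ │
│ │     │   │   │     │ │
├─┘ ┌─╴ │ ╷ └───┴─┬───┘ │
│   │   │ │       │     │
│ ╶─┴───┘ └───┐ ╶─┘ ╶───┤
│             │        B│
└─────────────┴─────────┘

Finding the shortest path through the maze:
Path length: 36 steps
Directions: right → right → down → down → down → down → down → left → down → left → down → right → right → right → down → down → left → left → down → left → down → right → right → right → right → up → up → right → down → right → right → down → right → right → right → right

Solution:

┌───────┬─────────────┬─┐
│A → ↓  │             │ │
│ ┌─┐ ╷ ├───┐ ╶─┬───┐ ╵ │
│ │ │↓│ │   │   │   │   │
│ │ │ │ │ ╷ │ ╷ │ ╷ └─┐ │
│ │ │↓│ │ │ │ │ │ │   │ │
│ │ │ │ ╵ │ └─┤ │ ├─╴ └─┤
│ │ │↓│   │   │ │ │     │
│ ╵ │ ├───┼─╴ ╵ │ └─┬─┐ │
│   │↓│   │     │   │ │ │
│ ┌─┘ │ ╷ │ ┌───┴─┬─┘ ╵ │
│ │↓ ↲│ │ │ │     │     │
├─┘ ┌─┘ │ │ │ ╶─┐ ╵ ┌───┤
│↓ ↲│   │ │ │   │   │   │
│ ╶─┴───┤ │ └─┐ ├───┘ ╷ │
│↳ → → ↓│ │   │ │     │ │
│ ╶───┐ │ └─╴ │ └─┐ ╶─┤ │
│     │↓│     │   │   │ │
│ ┌───┘ ├───┐ └─┐ └─╴ │ │
│ │↓ ← ↲│↱ ↓│   │     │ │
├─┘ ┌─╴ │ ╷ └───┴─┬───┘ │
│↓ ↲│   │↑│↳ → ↓  │     │
│ ╶─┴───┘ └───┐ ╶─┘ ╶───┤
│↳ → → → ↑    │↳ → → → B│
└─────────────┴─────────┘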